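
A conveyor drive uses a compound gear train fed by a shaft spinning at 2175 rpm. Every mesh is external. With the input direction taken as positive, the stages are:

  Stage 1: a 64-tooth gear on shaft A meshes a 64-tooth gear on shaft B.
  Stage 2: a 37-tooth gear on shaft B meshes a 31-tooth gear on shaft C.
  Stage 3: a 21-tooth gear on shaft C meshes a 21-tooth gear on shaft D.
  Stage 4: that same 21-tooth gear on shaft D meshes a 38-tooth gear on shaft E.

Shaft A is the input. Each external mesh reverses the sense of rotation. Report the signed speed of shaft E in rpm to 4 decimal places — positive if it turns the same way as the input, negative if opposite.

+1434.6138 rpm (same as input, |ω| = 1434.6138 rpm)

Stage 1 [64T→64T]: ω = 2175.0000×64/64 = 2175.0000 rpm, dir flips to −; running = −2175.0000
Stage 2 [37T→31T]: ω = 2175.0000×37/31 = 2595.9677 rpm, dir flips to +; running = +2595.9677
Stage 3 [21T→21T]: ω = 2595.9677×21/21 = 2595.9677 rpm, dir flips to −; running = −2595.9677
Stage 4 [21T→38T]: ω = 2595.9677×21/38 = 1434.6138 rpm, dir flips to +; running = +1434.6138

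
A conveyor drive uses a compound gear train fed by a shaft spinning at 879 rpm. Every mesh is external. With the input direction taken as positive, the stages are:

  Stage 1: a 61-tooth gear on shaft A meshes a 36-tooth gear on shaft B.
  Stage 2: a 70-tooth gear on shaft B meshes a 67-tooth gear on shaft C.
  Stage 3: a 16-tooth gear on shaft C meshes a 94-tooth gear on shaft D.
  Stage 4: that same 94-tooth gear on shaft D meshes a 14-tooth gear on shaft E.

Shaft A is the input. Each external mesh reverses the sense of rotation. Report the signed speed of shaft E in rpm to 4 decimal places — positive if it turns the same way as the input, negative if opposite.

Stage 1 [61T→36T]: ω = 879.0000×61/36 = 1489.4167 rpm, dir flips to −; running = −1489.4167
Stage 2 [70T→67T]: ω = 1489.4167×70/67 = 1556.1070 rpm, dir flips to +; running = +1556.1070
Stage 3 [16T→94T]: ω = 1556.1070×16/94 = 264.8693 rpm, dir flips to −; running = −264.8693
Stage 4 [94T→14T]: ω = 264.8693×94/14 = 1778.4080 rpm, dir flips to +; running = +1778.4080

+1778.4080 rpm (same as input, |ω| = 1778.4080 rpm)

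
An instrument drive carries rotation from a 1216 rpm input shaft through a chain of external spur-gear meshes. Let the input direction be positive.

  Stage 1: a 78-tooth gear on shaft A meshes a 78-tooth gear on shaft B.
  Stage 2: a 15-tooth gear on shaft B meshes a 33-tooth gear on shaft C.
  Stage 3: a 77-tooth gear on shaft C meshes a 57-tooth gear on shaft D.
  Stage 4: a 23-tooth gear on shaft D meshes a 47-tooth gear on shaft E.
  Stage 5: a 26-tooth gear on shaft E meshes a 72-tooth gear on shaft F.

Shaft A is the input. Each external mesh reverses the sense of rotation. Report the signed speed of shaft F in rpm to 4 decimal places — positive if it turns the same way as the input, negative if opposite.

Stage 1 [78T→78T]: ω = 1216.0000×78/78 = 1216.0000 rpm, dir flips to −; running = −1216.0000
Stage 2 [15T→33T]: ω = 1216.0000×15/33 = 552.7273 rpm, dir flips to +; running = +552.7273
Stage 3 [77T→57T]: ω = 552.7273×77/57 = 746.6667 rpm, dir flips to −; running = −746.6667
Stage 4 [23T→47T]: ω = 746.6667×23/47 = 365.3901 rpm, dir flips to +; running = +365.3901
Stage 5 [26T→72T]: ω = 365.3901×26/72 = 131.9464 rpm, dir flips to −; running = −131.9464

-131.9464 rpm (opposite to input, |ω| = 131.9464 rpm)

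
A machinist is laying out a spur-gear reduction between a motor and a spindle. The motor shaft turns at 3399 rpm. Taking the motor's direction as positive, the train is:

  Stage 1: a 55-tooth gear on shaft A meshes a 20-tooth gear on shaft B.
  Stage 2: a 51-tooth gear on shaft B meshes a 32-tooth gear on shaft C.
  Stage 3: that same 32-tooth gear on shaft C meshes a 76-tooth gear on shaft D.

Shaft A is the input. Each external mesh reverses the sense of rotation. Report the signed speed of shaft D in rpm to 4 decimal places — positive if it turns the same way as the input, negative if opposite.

Stage 1 [55T→20T]: ω = 3399.0000×55/20 = 9347.2500 rpm, dir flips to −; running = −9347.2500
Stage 2 [51T→32T]: ω = 9347.2500×51/32 = 14897.1797 rpm, dir flips to +; running = +14897.1797
Stage 3 [32T→76T]: ω = 14897.1797×32/76 = 6272.4967 rpm, dir flips to −; running = −6272.4967

-6272.4967 rpm (opposite to input, |ω| = 6272.4967 rpm)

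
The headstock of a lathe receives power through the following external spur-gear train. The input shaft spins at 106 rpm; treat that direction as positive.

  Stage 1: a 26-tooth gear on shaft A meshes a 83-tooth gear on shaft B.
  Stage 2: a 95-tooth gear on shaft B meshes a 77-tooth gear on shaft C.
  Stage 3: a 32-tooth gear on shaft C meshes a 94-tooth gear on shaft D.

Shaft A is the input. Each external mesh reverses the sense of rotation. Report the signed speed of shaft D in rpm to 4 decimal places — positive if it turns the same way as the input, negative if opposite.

Stage 1 [26T→83T]: ω = 106.0000×26/83 = 33.2048 rpm, dir flips to −; running = −33.2048
Stage 2 [95T→77T]: ω = 33.2048×95/77 = 40.9670 rpm, dir flips to +; running = +40.9670
Stage 3 [32T→94T]: ω = 40.9670×32/94 = 13.9462 rpm, dir flips to −; running = −13.9462

-13.9462 rpm (opposite to input, |ω| = 13.9462 rpm)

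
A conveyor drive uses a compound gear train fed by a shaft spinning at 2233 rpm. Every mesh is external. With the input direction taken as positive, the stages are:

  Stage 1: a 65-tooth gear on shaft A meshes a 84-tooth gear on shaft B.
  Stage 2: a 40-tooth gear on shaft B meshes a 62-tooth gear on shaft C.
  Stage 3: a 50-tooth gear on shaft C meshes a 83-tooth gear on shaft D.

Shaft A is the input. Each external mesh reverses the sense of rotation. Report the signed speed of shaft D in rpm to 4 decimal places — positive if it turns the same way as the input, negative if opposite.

Stage 1 [65T→84T]: ω = 2233.0000×65/84 = 1727.9167 rpm, dir flips to −; running = −1727.9167
Stage 2 [40T→62T]: ω = 1727.9167×40/62 = 1114.7849 rpm, dir flips to +; running = +1114.7849
Stage 3 [50T→83T]: ω = 1114.7849×50/83 = 671.5572 rpm, dir flips to −; running = −671.5572

-671.5572 rpm (opposite to input, |ω| = 671.5572 rpm)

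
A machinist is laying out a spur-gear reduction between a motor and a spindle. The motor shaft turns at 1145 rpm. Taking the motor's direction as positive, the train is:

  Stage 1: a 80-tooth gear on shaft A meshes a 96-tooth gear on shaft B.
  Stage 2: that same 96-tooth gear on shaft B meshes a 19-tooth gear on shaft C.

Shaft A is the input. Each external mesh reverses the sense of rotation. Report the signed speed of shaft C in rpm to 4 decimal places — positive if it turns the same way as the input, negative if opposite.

+4821.0526 rpm (same as input, |ω| = 4821.0526 rpm)

Stage 1 [80T→96T]: ω = 1145.0000×80/96 = 954.1667 rpm, dir flips to −; running = −954.1667
Stage 2 [96T→19T]: ω = 954.1667×96/19 = 4821.0526 rpm, dir flips to +; running = +4821.0526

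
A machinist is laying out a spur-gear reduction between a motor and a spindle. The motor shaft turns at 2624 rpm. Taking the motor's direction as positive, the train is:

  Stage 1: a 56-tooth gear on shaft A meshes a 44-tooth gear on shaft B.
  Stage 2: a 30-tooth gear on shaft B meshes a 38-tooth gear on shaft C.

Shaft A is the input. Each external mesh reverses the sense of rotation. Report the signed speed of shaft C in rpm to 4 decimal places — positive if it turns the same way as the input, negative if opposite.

+2636.5550 rpm (same as input, |ω| = 2636.5550 rpm)

Stage 1 [56T→44T]: ω = 2624.0000×56/44 = 3339.6364 rpm, dir flips to −; running = −3339.6364
Stage 2 [30T→38T]: ω = 3339.6364×30/38 = 2636.5550 rpm, dir flips to +; running = +2636.5550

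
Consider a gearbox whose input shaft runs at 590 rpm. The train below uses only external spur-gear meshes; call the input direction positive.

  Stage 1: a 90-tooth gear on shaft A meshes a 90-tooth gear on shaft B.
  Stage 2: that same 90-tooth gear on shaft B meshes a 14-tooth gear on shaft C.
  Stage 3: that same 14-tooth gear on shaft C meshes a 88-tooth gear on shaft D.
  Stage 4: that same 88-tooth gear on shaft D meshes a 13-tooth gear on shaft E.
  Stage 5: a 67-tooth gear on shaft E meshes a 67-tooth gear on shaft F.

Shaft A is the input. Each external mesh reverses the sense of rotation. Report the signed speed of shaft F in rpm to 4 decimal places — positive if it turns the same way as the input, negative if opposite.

Stage 1 [90T→90T]: ω = 590.0000×90/90 = 590.0000 rpm, dir flips to −; running = −590.0000
Stage 2 [90T→14T]: ω = 590.0000×90/14 = 3792.8571 rpm, dir flips to +; running = +3792.8571
Stage 3 [14T→88T]: ω = 3792.8571×14/88 = 603.4091 rpm, dir flips to −; running = −603.4091
Stage 4 [88T→13T]: ω = 603.4091×88/13 = 4084.6154 rpm, dir flips to +; running = +4084.6154
Stage 5 [67T→67T]: ω = 4084.6154×67/67 = 4084.6154 rpm, dir flips to −; running = −4084.6154

-4084.6154 rpm (opposite to input, |ω| = 4084.6154 rpm)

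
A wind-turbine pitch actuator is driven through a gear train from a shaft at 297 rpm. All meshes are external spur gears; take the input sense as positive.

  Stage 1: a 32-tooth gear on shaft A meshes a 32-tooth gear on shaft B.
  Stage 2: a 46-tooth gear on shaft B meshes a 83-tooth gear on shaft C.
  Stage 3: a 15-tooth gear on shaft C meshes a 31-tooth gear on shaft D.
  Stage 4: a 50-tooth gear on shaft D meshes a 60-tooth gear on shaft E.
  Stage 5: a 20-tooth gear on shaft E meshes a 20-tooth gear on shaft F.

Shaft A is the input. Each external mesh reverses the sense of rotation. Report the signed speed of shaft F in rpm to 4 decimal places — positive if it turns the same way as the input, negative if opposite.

-66.3719 rpm (opposite to input, |ω| = 66.3719 rpm)

Stage 1 [32T→32T]: ω = 297.0000×32/32 = 297.0000 rpm, dir flips to −; running = −297.0000
Stage 2 [46T→83T]: ω = 297.0000×46/83 = 164.6024 rpm, dir flips to +; running = +164.6024
Stage 3 [15T→31T]: ω = 164.6024×15/31 = 79.6463 rpm, dir flips to −; running = −79.6463
Stage 4 [50T→60T]: ω = 79.6463×50/60 = 66.3719 rpm, dir flips to +; running = +66.3719
Stage 5 [20T→20T]: ω = 66.3719×20/20 = 66.3719 rpm, dir flips to −; running = −66.3719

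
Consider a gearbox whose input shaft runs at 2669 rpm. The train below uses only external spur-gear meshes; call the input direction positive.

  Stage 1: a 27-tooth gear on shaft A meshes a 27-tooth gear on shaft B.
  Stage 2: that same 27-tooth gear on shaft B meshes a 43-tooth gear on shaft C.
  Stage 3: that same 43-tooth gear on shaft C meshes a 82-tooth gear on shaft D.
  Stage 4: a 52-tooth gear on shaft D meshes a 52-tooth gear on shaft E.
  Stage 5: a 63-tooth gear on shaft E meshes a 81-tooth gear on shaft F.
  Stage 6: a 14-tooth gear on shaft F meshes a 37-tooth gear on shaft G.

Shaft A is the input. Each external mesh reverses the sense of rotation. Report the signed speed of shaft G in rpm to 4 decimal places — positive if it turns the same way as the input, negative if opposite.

Stage 1 [27T→27T]: ω = 2669.0000×27/27 = 2669.0000 rpm, dir flips to −; running = −2669.0000
Stage 2 [27T→43T]: ω = 2669.0000×27/43 = 1675.8837 rpm, dir flips to +; running = +1675.8837
Stage 3 [43T→82T]: ω = 1675.8837×43/82 = 878.8171 rpm, dir flips to −; running = −878.8171
Stage 4 [52T→52T]: ω = 878.8171×52/52 = 878.8171 rpm, dir flips to +; running = +878.8171
Stage 5 [63T→81T]: ω = 878.8171×63/81 = 683.5244 rpm, dir flips to −; running = −683.5244
Stage 6 [14T→37T]: ω = 683.5244×14/37 = 258.6309 rpm, dir flips to +; running = +258.6309

+258.6309 rpm (same as input, |ω| = 258.6309 rpm)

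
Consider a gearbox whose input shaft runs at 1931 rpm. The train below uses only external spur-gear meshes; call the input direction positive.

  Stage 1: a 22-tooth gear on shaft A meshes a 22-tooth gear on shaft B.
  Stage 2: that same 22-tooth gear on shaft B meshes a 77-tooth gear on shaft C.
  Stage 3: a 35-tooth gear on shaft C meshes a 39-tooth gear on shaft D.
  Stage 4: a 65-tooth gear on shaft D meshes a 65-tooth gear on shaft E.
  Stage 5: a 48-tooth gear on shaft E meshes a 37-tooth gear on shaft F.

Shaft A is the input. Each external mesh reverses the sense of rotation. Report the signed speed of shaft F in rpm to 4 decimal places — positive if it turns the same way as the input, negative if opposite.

Stage 1 [22T→22T]: ω = 1931.0000×22/22 = 1931.0000 rpm, dir flips to −; running = −1931.0000
Stage 2 [22T→77T]: ω = 1931.0000×22/77 = 551.7143 rpm, dir flips to +; running = +551.7143
Stage 3 [35T→39T]: ω = 551.7143×35/39 = 495.1282 rpm, dir flips to −; running = −495.1282
Stage 4 [65T→65T]: ω = 495.1282×65/65 = 495.1282 rpm, dir flips to +; running = +495.1282
Stage 5 [48T→37T]: ω = 495.1282×48/37 = 642.3285 rpm, dir flips to −; running = −642.3285

-642.3285 rpm (opposite to input, |ω| = 642.3285 rpm)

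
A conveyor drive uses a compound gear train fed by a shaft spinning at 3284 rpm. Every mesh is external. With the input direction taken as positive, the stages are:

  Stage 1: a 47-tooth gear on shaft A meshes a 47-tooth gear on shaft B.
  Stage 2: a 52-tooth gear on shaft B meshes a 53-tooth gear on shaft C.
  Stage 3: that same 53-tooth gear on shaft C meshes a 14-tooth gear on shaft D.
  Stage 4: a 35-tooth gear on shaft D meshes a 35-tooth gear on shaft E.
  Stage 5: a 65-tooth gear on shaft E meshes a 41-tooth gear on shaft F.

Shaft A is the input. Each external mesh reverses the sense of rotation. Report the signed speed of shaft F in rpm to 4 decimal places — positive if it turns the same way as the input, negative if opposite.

Stage 1 [47T→47T]: ω = 3284.0000×47/47 = 3284.0000 rpm, dir flips to −; running = −3284.0000
Stage 2 [52T→53T]: ω = 3284.0000×52/53 = 3222.0377 rpm, dir flips to +; running = +3222.0377
Stage 3 [53T→14T]: ω = 3222.0377×53/14 = 12197.7143 rpm, dir flips to −; running = −12197.7143
Stage 4 [35T→35T]: ω = 12197.7143×35/35 = 12197.7143 rpm, dir flips to +; running = +12197.7143
Stage 5 [65T→41T]: ω = 12197.7143×65/41 = 19337.8397 rpm, dir flips to −; running = −19337.8397

-19337.8397 rpm (opposite to input, |ω| = 19337.8397 rpm)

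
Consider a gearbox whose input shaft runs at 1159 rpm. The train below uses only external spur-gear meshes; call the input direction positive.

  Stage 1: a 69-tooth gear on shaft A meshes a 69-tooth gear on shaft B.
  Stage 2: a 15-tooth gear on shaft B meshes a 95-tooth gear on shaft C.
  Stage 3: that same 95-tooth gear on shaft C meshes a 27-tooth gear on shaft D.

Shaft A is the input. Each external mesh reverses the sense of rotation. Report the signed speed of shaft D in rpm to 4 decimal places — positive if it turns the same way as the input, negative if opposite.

Stage 1 [69T→69T]: ω = 1159.0000×69/69 = 1159.0000 rpm, dir flips to −; running = −1159.0000
Stage 2 [15T→95T]: ω = 1159.0000×15/95 = 183.0000 rpm, dir flips to +; running = +183.0000
Stage 3 [95T→27T]: ω = 183.0000×95/27 = 643.8889 rpm, dir flips to −; running = −643.8889

-643.8889 rpm (opposite to input, |ω| = 643.8889 rpm)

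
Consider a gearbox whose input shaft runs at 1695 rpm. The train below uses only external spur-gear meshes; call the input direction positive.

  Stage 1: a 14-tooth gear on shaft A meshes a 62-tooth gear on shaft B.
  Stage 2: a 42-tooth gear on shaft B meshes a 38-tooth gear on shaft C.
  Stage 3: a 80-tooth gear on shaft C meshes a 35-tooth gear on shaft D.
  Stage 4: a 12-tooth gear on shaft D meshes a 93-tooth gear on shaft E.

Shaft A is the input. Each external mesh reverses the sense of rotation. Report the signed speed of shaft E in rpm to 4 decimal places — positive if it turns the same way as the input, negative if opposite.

Stage 1 [14T→62T]: ω = 1695.0000×14/62 = 382.7419 rpm, dir flips to −; running = −382.7419
Stage 2 [42T→38T]: ω = 382.7419×42/38 = 423.0306 rpm, dir flips to +; running = +423.0306
Stage 3 [80T→35T]: ω = 423.0306×80/35 = 966.9270 rpm, dir flips to −; running = −966.9270
Stage 4 [12T→93T]: ω = 966.9270×12/93 = 124.7648 rpm, dir flips to +; running = +124.7648

+124.7648 rpm (same as input, |ω| = 124.7648 rpm)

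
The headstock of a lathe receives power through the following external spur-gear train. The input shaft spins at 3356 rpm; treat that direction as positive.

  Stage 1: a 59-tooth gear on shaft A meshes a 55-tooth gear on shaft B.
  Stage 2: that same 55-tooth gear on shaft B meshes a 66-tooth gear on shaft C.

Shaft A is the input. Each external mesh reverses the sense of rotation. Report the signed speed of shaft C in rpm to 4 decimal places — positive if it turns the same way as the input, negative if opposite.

Stage 1 [59T→55T]: ω = 3356.0000×59/55 = 3600.0727 rpm, dir flips to −; running = −3600.0727
Stage 2 [55T→66T]: ω = 3600.0727×55/66 = 3000.0606 rpm, dir flips to +; running = +3000.0606

+3000.0606 rpm (same as input, |ω| = 3000.0606 rpm)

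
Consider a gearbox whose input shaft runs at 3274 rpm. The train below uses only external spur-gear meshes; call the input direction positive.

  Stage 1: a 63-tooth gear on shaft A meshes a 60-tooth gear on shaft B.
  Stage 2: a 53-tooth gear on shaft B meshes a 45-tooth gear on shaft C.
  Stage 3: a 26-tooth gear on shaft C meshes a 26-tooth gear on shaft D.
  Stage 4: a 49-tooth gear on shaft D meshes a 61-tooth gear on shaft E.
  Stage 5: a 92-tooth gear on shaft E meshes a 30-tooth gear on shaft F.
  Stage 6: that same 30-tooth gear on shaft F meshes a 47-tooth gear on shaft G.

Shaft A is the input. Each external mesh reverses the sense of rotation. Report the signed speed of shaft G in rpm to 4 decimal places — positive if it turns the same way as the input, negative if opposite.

Stage 1 [63T→60T]: ω = 3274.0000×63/60 = 3437.7000 rpm, dir flips to −; running = −3437.7000
Stage 2 [53T→45T]: ω = 3437.7000×53/45 = 4048.8467 rpm, dir flips to +; running = +4048.8467
Stage 3 [26T→26T]: ω = 4048.8467×26/26 = 4048.8467 rpm, dir flips to −; running = −4048.8467
Stage 4 [49T→61T]: ω = 4048.8467×49/61 = 3252.3522 rpm, dir flips to +; running = +3252.3522
Stage 5 [92T→30T]: ω = 3252.3522×92/30 = 9973.8802 rpm, dir flips to −; running = −9973.8802
Stage 6 [30T→47T]: ω = 9973.8802×30/47 = 6366.3065 rpm, dir flips to +; running = +6366.3065

+6366.3065 rpm (same as input, |ω| = 6366.3065 rpm)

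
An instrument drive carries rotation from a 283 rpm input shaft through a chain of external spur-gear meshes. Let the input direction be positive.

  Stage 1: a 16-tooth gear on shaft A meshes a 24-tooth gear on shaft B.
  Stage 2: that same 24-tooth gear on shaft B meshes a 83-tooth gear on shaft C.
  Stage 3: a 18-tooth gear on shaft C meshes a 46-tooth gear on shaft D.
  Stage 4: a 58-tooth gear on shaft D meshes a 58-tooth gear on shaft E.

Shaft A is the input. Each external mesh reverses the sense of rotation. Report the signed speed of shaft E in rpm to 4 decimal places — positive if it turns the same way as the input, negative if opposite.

Stage 1 [16T→24T]: ω = 283.0000×16/24 = 188.6667 rpm, dir flips to −; running = −188.6667
Stage 2 [24T→83T]: ω = 188.6667×24/83 = 54.5542 rpm, dir flips to +; running = +54.5542
Stage 3 [18T→46T]: ω = 54.5542×18/46 = 21.3473 rpm, dir flips to −; running = −21.3473
Stage 4 [58T→58T]: ω = 21.3473×58/58 = 21.3473 rpm, dir flips to +; running = +21.3473

+21.3473 rpm (same as input, |ω| = 21.3473 rpm)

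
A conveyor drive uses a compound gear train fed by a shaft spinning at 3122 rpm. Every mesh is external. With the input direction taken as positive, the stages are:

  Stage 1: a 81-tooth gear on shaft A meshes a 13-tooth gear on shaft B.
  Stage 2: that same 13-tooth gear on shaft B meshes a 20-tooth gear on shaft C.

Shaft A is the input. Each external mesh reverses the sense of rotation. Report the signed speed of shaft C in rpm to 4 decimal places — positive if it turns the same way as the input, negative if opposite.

+12644.1000 rpm (same as input, |ω| = 12644.1000 rpm)

Stage 1 [81T→13T]: ω = 3122.0000×81/13 = 19452.4615 rpm, dir flips to −; running = −19452.4615
Stage 2 [13T→20T]: ω = 19452.4615×13/20 = 12644.1000 rpm, dir flips to +; running = +12644.1000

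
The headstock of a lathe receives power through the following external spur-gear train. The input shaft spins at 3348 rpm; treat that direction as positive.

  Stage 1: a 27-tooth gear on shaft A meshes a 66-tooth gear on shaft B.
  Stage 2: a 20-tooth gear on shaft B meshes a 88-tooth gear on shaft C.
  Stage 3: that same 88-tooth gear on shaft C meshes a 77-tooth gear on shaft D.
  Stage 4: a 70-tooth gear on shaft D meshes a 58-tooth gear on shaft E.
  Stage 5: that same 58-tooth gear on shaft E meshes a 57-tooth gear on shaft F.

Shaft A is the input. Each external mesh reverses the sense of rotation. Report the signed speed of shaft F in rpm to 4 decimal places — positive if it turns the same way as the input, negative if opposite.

-436.8856 rpm (opposite to input, |ω| = 436.8856 rpm)

Stage 1 [27T→66T]: ω = 3348.0000×27/66 = 1369.6364 rpm, dir flips to −; running = −1369.6364
Stage 2 [20T→88T]: ω = 1369.6364×20/88 = 311.2810 rpm, dir flips to +; running = +311.2810
Stage 3 [88T→77T]: ω = 311.2810×88/77 = 355.7497 rpm, dir flips to −; running = −355.7497
Stage 4 [70T→58T]: ω = 355.7497×70/58 = 429.3531 rpm, dir flips to +; running = +429.3531
Stage 5 [58T→57T]: ω = 429.3531×58/57 = 436.8856 rpm, dir flips to −; running = −436.8856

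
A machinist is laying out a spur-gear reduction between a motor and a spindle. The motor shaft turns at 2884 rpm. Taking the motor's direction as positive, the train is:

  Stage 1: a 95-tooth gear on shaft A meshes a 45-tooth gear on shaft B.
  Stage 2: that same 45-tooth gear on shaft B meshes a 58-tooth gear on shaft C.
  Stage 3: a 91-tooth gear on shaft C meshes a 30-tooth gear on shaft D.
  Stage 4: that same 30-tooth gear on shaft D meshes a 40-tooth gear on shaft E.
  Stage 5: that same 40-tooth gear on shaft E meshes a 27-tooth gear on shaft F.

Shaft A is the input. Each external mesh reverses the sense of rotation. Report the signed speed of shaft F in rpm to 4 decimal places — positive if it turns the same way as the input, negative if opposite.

-15920.9323 rpm (opposite to input, |ω| = 15920.9323 rpm)

Stage 1 [95T→45T]: ω = 2884.0000×95/45 = 6088.4444 rpm, dir flips to −; running = −6088.4444
Stage 2 [45T→58T]: ω = 6088.4444×45/58 = 4723.7931 rpm, dir flips to +; running = +4723.7931
Stage 3 [91T→30T]: ω = 4723.7931×91/30 = 14328.8391 rpm, dir flips to −; running = −14328.8391
Stage 4 [30T→40T]: ω = 14328.8391×30/40 = 10746.6293 rpm, dir flips to +; running = +10746.6293
Stage 5 [40T→27T]: ω = 10746.6293×40/27 = 15920.9323 rpm, dir flips to −; running = −15920.9323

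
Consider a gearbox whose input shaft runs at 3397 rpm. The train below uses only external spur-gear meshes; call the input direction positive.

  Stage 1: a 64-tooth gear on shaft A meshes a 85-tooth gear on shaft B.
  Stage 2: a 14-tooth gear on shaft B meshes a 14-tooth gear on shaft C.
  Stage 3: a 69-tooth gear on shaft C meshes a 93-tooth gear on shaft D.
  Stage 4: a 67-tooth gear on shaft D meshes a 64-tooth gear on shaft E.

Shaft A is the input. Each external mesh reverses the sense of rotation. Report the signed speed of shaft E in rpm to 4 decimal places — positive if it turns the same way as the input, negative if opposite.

+1986.6326 rpm (same as input, |ω| = 1986.6326 rpm)

Stage 1 [64T→85T]: ω = 3397.0000×64/85 = 2557.7412 rpm, dir flips to −; running = −2557.7412
Stage 2 [14T→14T]: ω = 2557.7412×14/14 = 2557.7412 rpm, dir flips to +; running = +2557.7412
Stage 3 [69T→93T]: ω = 2557.7412×69/93 = 1897.6789 rpm, dir flips to −; running = −1897.6789
Stage 4 [67T→64T]: ω = 1897.6789×67/64 = 1986.6326 rpm, dir flips to +; running = +1986.6326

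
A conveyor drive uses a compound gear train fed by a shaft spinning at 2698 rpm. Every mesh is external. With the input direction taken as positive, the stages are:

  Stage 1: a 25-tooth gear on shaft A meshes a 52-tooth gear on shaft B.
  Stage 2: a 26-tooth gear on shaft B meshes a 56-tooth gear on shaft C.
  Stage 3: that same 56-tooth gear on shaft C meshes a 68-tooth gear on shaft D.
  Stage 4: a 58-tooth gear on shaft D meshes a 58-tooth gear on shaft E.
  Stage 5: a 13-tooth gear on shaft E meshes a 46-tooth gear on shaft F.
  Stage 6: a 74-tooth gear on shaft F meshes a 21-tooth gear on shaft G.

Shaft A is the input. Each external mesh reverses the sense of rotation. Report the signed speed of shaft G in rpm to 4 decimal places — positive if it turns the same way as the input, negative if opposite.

Stage 1 [25T→52T]: ω = 2698.0000×25/52 = 1297.1154 rpm, dir flips to −; running = −1297.1154
Stage 2 [26T→56T]: ω = 1297.1154×26/56 = 602.2321 rpm, dir flips to +; running = +602.2321
Stage 3 [56T→68T]: ω = 602.2321×56/68 = 495.9559 rpm, dir flips to −; running = −495.9559
Stage 4 [58T→58T]: ω = 495.9559×58/58 = 495.9559 rpm, dir flips to +; running = +495.9559
Stage 5 [13T→46T]: ω = 495.9559×13/46 = 140.1614 rpm, dir flips to −; running = −140.1614
Stage 6 [74T→21T]: ω = 140.1614×74/21 = 493.9022 rpm, dir flips to +; running = +493.9022

+493.9022 rpm (same as input, |ω| = 493.9022 rpm)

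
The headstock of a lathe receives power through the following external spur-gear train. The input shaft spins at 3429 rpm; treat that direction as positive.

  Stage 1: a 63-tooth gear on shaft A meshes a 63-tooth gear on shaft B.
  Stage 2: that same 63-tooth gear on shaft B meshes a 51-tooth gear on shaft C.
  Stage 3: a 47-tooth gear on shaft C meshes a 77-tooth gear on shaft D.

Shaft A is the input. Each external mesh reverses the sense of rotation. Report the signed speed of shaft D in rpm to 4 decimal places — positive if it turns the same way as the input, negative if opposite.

Stage 1 [63T→63T]: ω = 3429.0000×63/63 = 3429.0000 rpm, dir flips to −; running = −3429.0000
Stage 2 [63T→51T]: ω = 3429.0000×63/51 = 4235.8235 rpm, dir flips to +; running = +4235.8235
Stage 3 [47T→77T]: ω = 4235.8235×47/77 = 2585.5027 rpm, dir flips to −; running = −2585.5027

-2585.5027 rpm (opposite to input, |ω| = 2585.5027 rpm)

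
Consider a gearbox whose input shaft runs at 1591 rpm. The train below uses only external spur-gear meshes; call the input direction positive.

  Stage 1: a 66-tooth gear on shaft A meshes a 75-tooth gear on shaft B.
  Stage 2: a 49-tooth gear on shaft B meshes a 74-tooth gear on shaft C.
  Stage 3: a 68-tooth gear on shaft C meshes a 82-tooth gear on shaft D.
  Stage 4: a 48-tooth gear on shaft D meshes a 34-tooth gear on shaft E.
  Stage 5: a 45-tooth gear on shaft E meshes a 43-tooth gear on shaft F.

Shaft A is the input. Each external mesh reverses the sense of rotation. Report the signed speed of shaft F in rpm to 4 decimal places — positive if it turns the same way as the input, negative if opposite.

Stage 1 [66T→75T]: ω = 1591.0000×66/75 = 1400.0800 rpm, dir flips to −; running = −1400.0800
Stage 2 [49T→74T]: ω = 1400.0800×49/74 = 927.0800 rpm, dir flips to +; running = +927.0800
Stage 3 [68T→82T]: ω = 927.0800×68/82 = 768.7980 rpm, dir flips to −; running = −768.7980
Stage 4 [48T→34T]: ω = 768.7980×48/34 = 1085.3620 rpm, dir flips to +; running = +1085.3620
Stage 5 [45T→43T]: ω = 1085.3620×45/43 = 1135.8439 rpm, dir flips to −; running = −1135.8439

-1135.8439 rpm (opposite to input, |ω| = 1135.8439 rpm)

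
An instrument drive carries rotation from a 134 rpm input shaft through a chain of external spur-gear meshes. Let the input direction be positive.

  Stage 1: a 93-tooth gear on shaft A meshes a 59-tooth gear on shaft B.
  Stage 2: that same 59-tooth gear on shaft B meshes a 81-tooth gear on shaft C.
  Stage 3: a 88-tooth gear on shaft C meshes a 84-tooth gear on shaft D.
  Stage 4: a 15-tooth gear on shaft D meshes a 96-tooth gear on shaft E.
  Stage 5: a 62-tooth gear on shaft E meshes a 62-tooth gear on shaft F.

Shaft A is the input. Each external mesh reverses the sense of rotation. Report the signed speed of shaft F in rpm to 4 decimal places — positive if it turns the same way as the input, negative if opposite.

-25.1841 rpm (opposite to input, |ω| = 25.1841 rpm)

Stage 1 [93T→59T]: ω = 134.0000×93/59 = 211.2203 rpm, dir flips to −; running = −211.2203
Stage 2 [59T→81T]: ω = 211.2203×59/81 = 153.8519 rpm, dir flips to +; running = +153.8519
Stage 3 [88T→84T]: ω = 153.8519×88/84 = 161.1781 rpm, dir flips to −; running = −161.1781
Stage 4 [15T→96T]: ω = 161.1781×15/96 = 25.1841 rpm, dir flips to +; running = +25.1841
Stage 5 [62T→62T]: ω = 25.1841×62/62 = 25.1841 rpm, dir flips to −; running = −25.1841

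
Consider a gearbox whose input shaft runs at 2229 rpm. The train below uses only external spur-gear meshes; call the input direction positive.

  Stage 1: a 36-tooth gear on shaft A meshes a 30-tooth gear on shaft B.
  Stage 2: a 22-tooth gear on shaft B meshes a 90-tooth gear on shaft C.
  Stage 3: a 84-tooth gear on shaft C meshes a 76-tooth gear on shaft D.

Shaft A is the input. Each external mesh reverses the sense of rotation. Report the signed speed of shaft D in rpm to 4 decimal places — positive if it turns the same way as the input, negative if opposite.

-722.6653 rpm (opposite to input, |ω| = 722.6653 rpm)

Stage 1 [36T→30T]: ω = 2229.0000×36/30 = 2674.8000 rpm, dir flips to −; running = −2674.8000
Stage 2 [22T→90T]: ω = 2674.8000×22/90 = 653.8400 rpm, dir flips to +; running = +653.8400
Stage 3 [84T→76T]: ω = 653.8400×84/76 = 722.6653 rpm, dir flips to −; running = −722.6653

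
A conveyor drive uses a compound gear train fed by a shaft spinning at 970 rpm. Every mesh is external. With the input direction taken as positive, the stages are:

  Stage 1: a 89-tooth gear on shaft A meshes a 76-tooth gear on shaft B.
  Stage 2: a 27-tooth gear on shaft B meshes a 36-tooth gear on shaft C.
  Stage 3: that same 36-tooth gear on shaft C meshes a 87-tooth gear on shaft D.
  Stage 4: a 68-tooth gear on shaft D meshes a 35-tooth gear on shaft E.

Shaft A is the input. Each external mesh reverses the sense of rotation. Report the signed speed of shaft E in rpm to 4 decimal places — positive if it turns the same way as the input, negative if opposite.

Stage 1 [89T→76T]: ω = 970.0000×89/76 = 1135.9211 rpm, dir flips to −; running = −1135.9211
Stage 2 [27T→36T]: ω = 1135.9211×27/36 = 851.9408 rpm, dir flips to +; running = +851.9408
Stage 3 [36T→87T]: ω = 851.9408×36/87 = 352.5272 rpm, dir flips to −; running = −352.5272
Stage 4 [68T→35T]: ω = 352.5272×68/35 = 684.9100 rpm, dir flips to +; running = +684.9100

+684.9100 rpm (same as input, |ω| = 684.9100 rpm)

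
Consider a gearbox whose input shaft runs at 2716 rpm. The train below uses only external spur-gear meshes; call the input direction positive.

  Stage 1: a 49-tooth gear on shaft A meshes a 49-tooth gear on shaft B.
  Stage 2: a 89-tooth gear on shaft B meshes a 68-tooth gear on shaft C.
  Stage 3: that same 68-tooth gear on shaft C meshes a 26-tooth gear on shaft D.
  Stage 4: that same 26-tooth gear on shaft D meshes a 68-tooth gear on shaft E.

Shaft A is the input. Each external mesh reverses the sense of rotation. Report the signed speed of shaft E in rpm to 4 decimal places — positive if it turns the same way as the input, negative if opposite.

Stage 1 [49T→49T]: ω = 2716.0000×49/49 = 2716.0000 rpm, dir flips to −; running = −2716.0000
Stage 2 [89T→68T]: ω = 2716.0000×89/68 = 3554.7647 rpm, dir flips to +; running = +3554.7647
Stage 3 [68T→26T]: ω = 3554.7647×68/26 = 9297.0769 rpm, dir flips to −; running = −9297.0769
Stage 4 [26T→68T]: ω = 9297.0769×26/68 = 3554.7647 rpm, dir flips to +; running = +3554.7647

+3554.7647 rpm (same as input, |ω| = 3554.7647 rpm)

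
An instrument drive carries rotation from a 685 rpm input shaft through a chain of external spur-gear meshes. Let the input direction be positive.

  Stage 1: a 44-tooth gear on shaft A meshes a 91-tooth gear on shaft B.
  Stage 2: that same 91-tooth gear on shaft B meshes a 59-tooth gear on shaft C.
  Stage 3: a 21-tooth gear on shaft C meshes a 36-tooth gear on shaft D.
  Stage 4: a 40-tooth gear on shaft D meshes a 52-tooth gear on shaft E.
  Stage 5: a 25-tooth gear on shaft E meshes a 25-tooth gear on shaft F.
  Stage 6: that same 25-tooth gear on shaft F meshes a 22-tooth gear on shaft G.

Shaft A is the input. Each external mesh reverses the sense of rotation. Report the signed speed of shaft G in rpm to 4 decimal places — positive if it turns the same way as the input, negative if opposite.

+260.4846 rpm (same as input, |ω| = 260.4846 rpm)

Stage 1 [44T→91T]: ω = 685.0000×44/91 = 331.2088 rpm, dir flips to −; running = −331.2088
Stage 2 [91T→59T]: ω = 331.2088×91/59 = 510.8475 rpm, dir flips to +; running = +510.8475
Stage 3 [21T→36T]: ω = 510.8475×21/36 = 297.9944 rpm, dir flips to −; running = −297.9944
Stage 4 [40T→52T]: ω = 297.9944×40/52 = 229.2264 rpm, dir flips to +; running = +229.2264
Stage 5 [25T→25T]: ω = 229.2264×25/25 = 229.2264 rpm, dir flips to −; running = −229.2264
Stage 6 [25T→22T]: ω = 229.2264×25/22 = 260.4846 rpm, dir flips to +; running = +260.4846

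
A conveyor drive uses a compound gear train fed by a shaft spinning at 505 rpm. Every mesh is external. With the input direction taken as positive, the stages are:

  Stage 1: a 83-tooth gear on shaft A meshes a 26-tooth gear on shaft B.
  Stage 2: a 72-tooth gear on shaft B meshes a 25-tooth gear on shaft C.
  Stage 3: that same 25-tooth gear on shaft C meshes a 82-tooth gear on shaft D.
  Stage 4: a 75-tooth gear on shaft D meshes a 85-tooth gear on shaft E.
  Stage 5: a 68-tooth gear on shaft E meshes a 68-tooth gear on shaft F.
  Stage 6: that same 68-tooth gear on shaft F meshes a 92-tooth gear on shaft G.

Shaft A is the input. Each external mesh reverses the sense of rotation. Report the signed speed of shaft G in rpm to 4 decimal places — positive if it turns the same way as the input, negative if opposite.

+923.1626 rpm (same as input, |ω| = 923.1626 rpm)

Stage 1 [83T→26T]: ω = 505.0000×83/26 = 1612.1154 rpm, dir flips to −; running = −1612.1154
Stage 2 [72T→25T]: ω = 1612.1154×72/25 = 4642.8923 rpm, dir flips to +; running = +4642.8923
Stage 3 [25T→82T]: ω = 4642.8923×25/82 = 1415.5159 rpm, dir flips to −; running = −1415.5159
Stage 4 [75T→85T]: ω = 1415.5159×75/85 = 1248.9847 rpm, dir flips to +; running = +1248.9847
Stage 5 [68T→68T]: ω = 1248.9847×68/68 = 1248.9847 rpm, dir flips to −; running = −1248.9847
Stage 6 [68T→92T]: ω = 1248.9847×68/92 = 923.1626 rpm, dir flips to +; running = +923.1626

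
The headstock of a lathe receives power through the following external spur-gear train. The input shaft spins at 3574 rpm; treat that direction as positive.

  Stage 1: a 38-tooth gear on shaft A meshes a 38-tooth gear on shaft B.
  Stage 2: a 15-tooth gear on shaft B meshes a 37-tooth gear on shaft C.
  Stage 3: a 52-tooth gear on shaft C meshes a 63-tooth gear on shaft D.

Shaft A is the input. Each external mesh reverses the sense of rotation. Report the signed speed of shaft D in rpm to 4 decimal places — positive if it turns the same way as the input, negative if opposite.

-1195.9331 rpm (opposite to input, |ω| = 1195.9331 rpm)

Stage 1 [38T→38T]: ω = 3574.0000×38/38 = 3574.0000 rpm, dir flips to −; running = −3574.0000
Stage 2 [15T→37T]: ω = 3574.0000×15/37 = 1448.9189 rpm, dir flips to +; running = +1448.9189
Stage 3 [52T→63T]: ω = 1448.9189×52/63 = 1195.9331 rpm, dir flips to −; running = −1195.9331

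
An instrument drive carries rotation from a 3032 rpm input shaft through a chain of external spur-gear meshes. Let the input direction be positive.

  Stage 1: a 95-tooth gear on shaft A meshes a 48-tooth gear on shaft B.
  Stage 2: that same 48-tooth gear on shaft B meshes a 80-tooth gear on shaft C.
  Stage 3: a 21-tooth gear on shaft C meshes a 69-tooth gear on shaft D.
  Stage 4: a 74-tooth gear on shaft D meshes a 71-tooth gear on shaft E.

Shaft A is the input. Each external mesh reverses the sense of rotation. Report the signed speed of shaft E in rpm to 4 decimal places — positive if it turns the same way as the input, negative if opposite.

Stage 1 [95T→48T]: ω = 3032.0000×95/48 = 6000.8333 rpm, dir flips to −; running = −6000.8333
Stage 2 [48T→80T]: ω = 6000.8333×48/80 = 3600.5000 rpm, dir flips to +; running = +3600.5000
Stage 3 [21T→69T]: ω = 3600.5000×21/69 = 1095.8043 rpm, dir flips to −; running = −1095.8043
Stage 4 [74T→71T]: ω = 1095.8043×74/71 = 1142.1059 rpm, dir flips to +; running = +1142.1059

+1142.1059 rpm (same as input, |ω| = 1142.1059 rpm)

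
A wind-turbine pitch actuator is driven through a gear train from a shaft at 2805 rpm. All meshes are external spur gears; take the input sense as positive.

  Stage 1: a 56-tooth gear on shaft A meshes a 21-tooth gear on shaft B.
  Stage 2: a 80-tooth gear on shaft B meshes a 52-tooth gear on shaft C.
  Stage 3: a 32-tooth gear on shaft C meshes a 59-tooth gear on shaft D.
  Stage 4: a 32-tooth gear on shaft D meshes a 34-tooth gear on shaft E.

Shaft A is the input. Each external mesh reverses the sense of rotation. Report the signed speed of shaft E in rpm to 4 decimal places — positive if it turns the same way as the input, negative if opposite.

Stage 1 [56T→21T]: ω = 2805.0000×56/21 = 7480.0000 rpm, dir flips to −; running = −7480.0000
Stage 2 [80T→52T]: ω = 7480.0000×80/52 = 11507.6923 rpm, dir flips to +; running = +11507.6923
Stage 3 [32T→59T]: ω = 11507.6923×32/59 = 6241.4602 rpm, dir flips to −; running = −6241.4602
Stage 4 [32T→34T]: ω = 6241.4602×32/34 = 5874.3155 rpm, dir flips to +; running = +5874.3155

+5874.3155 rpm (same as input, |ω| = 5874.3155 rpm)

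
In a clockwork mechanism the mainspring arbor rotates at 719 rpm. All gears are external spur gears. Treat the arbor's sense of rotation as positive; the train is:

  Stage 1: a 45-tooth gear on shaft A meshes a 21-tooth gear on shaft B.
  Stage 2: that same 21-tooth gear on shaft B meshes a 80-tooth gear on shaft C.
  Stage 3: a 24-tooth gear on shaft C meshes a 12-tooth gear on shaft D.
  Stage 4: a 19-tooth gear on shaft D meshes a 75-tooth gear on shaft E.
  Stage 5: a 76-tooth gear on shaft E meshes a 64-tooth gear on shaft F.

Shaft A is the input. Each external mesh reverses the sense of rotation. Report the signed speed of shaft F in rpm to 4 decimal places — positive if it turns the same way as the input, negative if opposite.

-243.3366 rpm (opposite to input, |ω| = 243.3366 rpm)

Stage 1 [45T→21T]: ω = 719.0000×45/21 = 1540.7143 rpm, dir flips to −; running = −1540.7143
Stage 2 [21T→80T]: ω = 1540.7143×21/80 = 404.4375 rpm, dir flips to +; running = +404.4375
Stage 3 [24T→12T]: ω = 404.4375×24/12 = 808.8750 rpm, dir flips to −; running = −808.8750
Stage 4 [19T→75T]: ω = 808.8750×19/75 = 204.9150 rpm, dir flips to +; running = +204.9150
Stage 5 [76T→64T]: ω = 204.9150×76/64 = 243.3366 rpm, dir flips to −; running = −243.3366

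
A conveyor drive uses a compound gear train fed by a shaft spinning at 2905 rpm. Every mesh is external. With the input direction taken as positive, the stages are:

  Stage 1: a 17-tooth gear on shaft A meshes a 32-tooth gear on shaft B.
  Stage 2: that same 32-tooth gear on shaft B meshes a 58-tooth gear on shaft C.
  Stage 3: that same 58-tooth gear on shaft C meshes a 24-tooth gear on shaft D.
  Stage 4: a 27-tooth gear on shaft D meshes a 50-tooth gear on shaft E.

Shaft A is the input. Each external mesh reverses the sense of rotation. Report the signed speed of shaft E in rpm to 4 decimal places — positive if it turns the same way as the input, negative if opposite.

+1111.1625 rpm (same as input, |ω| = 1111.1625 rpm)

Stage 1 [17T→32T]: ω = 2905.0000×17/32 = 1543.2812 rpm, dir flips to −; running = −1543.2812
Stage 2 [32T→58T]: ω = 1543.2812×32/58 = 851.4655 rpm, dir flips to +; running = +851.4655
Stage 3 [58T→24T]: ω = 851.4655×58/24 = 2057.7083 rpm, dir flips to −; running = −2057.7083
Stage 4 [27T→50T]: ω = 2057.7083×27/50 = 1111.1625 rpm, dir flips to +; running = +1111.1625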